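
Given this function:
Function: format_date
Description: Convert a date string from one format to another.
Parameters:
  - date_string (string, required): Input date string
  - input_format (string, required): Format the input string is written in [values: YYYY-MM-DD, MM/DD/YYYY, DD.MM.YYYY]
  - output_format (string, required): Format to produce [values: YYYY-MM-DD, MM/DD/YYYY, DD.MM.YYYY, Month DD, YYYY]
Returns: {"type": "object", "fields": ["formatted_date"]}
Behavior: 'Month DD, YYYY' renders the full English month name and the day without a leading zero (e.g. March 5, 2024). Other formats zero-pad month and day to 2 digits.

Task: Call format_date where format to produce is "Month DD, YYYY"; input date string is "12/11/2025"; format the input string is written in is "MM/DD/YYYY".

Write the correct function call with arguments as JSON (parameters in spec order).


Mapping each described value to its parameter name:
  'Format to produce' -> output_format = "Month DD, YYYY"
  'Input date string' -> date_string = "12/11/2025"
  'Format the input string is written in' -> input_format = "MM/DD/YYYY"
format_date({"date_string": "12/11/2025", "input_format": "MM/DD/YYYY", "output_format": "Month DD, YYYY"})


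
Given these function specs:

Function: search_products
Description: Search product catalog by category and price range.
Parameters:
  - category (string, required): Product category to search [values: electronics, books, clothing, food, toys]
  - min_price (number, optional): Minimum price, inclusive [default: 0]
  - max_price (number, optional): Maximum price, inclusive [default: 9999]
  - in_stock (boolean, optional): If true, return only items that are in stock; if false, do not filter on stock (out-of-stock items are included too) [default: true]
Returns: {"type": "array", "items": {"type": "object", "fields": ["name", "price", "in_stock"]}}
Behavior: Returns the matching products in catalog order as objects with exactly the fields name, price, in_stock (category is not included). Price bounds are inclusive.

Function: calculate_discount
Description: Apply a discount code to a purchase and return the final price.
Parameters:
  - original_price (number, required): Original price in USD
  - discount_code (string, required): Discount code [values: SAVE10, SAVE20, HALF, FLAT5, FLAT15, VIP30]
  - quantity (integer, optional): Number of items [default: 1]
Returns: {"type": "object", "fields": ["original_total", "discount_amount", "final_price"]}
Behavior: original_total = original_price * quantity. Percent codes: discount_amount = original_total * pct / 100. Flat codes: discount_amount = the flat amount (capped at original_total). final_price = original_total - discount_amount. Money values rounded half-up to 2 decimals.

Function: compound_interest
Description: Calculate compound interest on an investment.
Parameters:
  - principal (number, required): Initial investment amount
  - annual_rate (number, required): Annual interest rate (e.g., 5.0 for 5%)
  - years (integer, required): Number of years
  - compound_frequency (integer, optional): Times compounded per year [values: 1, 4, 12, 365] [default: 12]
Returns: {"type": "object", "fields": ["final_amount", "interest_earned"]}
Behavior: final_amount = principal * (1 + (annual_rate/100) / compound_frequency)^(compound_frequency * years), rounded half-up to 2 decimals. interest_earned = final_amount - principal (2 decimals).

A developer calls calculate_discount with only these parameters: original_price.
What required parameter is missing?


Required parameters: original_price, discount_code
Provided: original_price
Missing: discount_code
discount_code


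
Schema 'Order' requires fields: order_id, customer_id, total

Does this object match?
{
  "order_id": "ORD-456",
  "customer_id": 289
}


Checking required fields...
Missing: total
Invalid - missing required field 'total'


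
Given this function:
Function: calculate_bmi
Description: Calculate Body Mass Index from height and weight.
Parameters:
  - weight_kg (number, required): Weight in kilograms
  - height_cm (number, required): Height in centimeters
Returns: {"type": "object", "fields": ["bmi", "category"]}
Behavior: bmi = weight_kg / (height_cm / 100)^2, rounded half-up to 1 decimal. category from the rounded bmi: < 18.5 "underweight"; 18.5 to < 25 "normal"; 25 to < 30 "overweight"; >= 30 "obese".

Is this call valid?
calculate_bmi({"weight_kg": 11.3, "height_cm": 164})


Checking all required parameters present and types match... All valid.
Valid


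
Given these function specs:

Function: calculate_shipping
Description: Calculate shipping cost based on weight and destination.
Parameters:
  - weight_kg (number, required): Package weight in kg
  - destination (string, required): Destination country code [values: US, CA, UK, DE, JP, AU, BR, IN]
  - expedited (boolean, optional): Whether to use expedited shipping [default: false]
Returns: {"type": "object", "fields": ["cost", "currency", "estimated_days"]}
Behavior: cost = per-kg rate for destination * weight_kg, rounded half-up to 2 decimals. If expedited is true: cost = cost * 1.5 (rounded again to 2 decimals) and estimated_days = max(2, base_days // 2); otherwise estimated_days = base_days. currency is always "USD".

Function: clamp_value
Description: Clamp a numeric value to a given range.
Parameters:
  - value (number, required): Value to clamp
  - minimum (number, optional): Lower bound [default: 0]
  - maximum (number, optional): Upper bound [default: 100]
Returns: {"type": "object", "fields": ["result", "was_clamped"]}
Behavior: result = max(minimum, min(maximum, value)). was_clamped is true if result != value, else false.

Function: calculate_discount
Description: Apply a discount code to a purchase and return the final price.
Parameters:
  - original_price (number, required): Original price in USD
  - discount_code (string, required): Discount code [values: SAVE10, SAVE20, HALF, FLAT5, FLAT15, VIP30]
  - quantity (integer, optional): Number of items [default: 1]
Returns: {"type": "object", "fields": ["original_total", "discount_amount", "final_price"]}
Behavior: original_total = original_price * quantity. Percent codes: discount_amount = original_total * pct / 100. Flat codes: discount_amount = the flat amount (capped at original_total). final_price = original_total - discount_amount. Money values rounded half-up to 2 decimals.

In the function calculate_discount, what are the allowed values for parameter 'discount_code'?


The calculate_discount spec declares:
  - discount_code (string, required): Discount code [values: SAVE10, SAVE20, HALF, FLAT5, FLAT15, VIP30]
Allowed values:
SAVE10, SAVE20, HALF, FLAT5, FLAT15, VIP30


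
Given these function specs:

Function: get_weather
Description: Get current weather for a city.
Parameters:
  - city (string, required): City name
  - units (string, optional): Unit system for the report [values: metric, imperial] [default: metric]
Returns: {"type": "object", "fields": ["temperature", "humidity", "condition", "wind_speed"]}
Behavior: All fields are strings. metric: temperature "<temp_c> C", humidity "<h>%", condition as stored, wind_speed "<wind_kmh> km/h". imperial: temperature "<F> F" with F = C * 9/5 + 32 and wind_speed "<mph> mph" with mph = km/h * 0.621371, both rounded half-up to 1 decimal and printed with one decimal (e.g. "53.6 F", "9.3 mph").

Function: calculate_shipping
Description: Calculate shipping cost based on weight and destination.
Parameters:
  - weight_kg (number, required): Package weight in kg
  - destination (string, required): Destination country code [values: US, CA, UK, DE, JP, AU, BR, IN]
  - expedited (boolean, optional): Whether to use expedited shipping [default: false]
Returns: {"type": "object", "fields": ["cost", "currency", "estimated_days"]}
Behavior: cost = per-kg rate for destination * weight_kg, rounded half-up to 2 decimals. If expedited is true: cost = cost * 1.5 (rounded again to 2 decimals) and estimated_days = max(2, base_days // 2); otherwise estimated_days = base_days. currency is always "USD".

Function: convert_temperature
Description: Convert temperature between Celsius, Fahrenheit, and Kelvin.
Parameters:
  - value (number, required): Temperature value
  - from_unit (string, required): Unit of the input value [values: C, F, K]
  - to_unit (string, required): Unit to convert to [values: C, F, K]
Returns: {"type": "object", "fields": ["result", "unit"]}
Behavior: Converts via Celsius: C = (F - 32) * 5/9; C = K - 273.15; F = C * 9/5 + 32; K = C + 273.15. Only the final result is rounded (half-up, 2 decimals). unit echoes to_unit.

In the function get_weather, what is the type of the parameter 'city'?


The get_weather spec declares:
  - city (string, required): City name
Type:
string


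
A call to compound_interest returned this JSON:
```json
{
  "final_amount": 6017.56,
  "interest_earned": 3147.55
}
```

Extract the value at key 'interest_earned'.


3147.55


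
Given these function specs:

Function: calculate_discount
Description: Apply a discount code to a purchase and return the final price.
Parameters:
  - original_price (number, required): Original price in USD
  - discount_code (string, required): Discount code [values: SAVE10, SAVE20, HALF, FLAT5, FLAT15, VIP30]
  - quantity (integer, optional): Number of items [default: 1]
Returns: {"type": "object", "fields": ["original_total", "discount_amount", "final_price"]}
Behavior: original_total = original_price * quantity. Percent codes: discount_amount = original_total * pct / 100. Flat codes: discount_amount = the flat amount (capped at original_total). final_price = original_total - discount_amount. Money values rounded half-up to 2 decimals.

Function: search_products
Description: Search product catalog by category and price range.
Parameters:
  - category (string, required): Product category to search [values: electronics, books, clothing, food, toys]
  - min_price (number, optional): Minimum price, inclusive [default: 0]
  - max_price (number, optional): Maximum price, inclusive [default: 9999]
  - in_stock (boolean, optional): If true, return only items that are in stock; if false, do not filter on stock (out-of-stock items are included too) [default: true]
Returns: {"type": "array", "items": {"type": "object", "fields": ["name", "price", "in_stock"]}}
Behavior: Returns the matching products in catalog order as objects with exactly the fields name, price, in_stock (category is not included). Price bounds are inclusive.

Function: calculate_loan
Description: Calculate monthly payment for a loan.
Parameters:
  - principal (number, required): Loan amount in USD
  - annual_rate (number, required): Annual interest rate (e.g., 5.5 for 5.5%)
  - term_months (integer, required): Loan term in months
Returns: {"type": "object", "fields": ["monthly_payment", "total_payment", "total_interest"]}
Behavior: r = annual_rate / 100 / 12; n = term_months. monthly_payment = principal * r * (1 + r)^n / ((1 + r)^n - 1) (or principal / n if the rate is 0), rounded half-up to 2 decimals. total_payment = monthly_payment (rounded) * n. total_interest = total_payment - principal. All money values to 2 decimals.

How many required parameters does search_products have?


Parameters of search_products: category (required), min_price (optional), max_price (optional), in_stock (optional)
Required count:
1


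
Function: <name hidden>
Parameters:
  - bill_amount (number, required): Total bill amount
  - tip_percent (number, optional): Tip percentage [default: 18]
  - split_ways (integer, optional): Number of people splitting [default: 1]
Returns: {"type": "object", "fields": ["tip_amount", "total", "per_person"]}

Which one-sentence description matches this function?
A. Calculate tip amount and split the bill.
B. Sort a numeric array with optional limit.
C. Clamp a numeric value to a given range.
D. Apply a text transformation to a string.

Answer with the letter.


Parameters bill_amount, tip_percent, split_ways and return ["tip_amount", "total", "per_person"] fit: Calculate tip amount and split the bill.
A


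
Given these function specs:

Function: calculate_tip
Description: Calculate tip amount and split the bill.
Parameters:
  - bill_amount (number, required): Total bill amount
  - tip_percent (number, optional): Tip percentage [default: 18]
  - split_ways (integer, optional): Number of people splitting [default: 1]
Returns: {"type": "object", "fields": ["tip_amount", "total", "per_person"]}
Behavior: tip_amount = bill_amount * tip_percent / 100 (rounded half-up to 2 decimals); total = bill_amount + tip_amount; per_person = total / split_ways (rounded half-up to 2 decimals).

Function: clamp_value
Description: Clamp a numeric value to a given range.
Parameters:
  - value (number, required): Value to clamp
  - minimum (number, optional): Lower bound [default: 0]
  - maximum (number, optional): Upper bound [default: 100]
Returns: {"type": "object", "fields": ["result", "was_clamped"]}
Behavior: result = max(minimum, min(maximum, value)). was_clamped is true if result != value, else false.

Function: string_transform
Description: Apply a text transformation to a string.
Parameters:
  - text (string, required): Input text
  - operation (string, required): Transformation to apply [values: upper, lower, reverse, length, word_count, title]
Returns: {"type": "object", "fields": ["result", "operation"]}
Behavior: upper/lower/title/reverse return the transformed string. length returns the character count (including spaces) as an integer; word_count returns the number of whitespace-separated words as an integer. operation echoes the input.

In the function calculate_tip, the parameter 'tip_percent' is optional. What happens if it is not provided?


The calculate_tip spec declares:
  - tip_percent (number, optional): Tip percentage [default: 18]
It defaults to 18


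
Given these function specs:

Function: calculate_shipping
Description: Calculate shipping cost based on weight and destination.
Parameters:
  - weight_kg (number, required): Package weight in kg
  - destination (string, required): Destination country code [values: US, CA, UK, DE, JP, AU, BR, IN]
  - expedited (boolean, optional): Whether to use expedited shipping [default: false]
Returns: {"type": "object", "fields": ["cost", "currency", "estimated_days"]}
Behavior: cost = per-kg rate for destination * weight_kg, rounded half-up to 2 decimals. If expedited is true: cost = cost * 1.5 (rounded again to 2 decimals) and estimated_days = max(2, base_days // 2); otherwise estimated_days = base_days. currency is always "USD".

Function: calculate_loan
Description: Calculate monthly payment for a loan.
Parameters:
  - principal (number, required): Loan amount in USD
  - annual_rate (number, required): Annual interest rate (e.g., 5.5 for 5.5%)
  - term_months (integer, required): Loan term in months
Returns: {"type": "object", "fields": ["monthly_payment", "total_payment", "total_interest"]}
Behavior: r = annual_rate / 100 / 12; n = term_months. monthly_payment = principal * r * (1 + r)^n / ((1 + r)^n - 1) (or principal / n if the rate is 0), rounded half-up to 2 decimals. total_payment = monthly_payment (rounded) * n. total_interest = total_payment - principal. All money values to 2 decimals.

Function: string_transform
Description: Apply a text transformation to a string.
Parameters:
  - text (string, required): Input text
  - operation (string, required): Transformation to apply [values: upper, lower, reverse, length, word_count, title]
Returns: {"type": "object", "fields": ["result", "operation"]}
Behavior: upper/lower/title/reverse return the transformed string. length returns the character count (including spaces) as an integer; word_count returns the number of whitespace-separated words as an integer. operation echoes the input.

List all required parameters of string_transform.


Parameters of string_transform and their required/optional flag:
  text: required
  operation: required
operation, text


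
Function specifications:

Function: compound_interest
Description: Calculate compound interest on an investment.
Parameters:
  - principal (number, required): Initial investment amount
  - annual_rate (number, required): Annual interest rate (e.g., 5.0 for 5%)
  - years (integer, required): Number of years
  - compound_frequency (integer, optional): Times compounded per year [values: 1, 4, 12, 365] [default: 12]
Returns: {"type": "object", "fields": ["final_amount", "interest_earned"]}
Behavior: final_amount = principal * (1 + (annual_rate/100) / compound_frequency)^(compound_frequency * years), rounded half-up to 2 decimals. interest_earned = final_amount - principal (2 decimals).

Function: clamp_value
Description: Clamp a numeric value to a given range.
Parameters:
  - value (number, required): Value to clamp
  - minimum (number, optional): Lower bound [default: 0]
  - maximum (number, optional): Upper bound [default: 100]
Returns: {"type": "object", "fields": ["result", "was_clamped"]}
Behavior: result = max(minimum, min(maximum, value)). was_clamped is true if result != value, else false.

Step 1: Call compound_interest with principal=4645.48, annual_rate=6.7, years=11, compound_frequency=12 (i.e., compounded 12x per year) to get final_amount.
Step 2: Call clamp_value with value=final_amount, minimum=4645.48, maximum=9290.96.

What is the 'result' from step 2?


Step 1: compound_interest
  rate per period = 6.7/100/12 = 0.005583333333 (keep full precision); periods = 12 * 11 = 132
  (1 + 0.005583333333)^132 = 2.08537807
  final_amount = 4645.48 * 2.08537807 = 9687.582123 -> 9687.58
  interest_earned = 9687.58 - 4645.48 = 5042.10
  -> final_amount = 9687.58
Step 2: clamp_value(value=9687.58, minimum=4645.48, maximum=9290.96)
  result = max(4645.48, min(9290.96, 9687.58)) = max(4645.48, 9290.96) = 9290.96
  was_clamped = (9290.96 != 9687.58) = true
  -> result = 9290.96
9290.96


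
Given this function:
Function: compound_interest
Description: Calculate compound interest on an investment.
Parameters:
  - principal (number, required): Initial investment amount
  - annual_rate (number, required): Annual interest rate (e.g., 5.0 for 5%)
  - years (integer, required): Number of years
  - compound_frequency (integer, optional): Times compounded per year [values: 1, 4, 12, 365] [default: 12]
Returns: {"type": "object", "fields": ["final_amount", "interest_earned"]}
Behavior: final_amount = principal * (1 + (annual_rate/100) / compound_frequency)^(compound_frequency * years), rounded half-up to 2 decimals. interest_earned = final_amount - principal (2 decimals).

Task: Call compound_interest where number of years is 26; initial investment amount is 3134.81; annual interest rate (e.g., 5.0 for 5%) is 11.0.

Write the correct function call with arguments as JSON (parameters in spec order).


Mapping each described value to its parameter name:
  'Number of years' -> years = 26
  'Initial investment amount' -> principal = 3134.81
  'Annual interest rate (e.g., 5.0 for 5%)' -> annual_rate = 11.0
compound_interest({"principal": 3134.81, "annual_rate": 11.0, "years": 26})


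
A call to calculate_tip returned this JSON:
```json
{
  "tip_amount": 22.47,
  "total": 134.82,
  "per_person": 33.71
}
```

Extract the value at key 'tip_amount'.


22.47


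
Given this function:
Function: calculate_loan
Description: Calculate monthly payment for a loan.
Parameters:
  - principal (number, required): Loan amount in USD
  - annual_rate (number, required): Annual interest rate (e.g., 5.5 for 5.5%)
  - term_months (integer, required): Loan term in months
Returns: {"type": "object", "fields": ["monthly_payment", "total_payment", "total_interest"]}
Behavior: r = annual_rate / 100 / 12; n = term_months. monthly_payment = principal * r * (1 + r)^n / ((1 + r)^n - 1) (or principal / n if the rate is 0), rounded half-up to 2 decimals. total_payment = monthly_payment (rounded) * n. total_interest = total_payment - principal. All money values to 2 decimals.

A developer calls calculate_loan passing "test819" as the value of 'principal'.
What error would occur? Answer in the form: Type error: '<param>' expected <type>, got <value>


Spec: 'principal' is declared as number; "test819" is a string.
Type error: 'principal' expected number, got "test819"


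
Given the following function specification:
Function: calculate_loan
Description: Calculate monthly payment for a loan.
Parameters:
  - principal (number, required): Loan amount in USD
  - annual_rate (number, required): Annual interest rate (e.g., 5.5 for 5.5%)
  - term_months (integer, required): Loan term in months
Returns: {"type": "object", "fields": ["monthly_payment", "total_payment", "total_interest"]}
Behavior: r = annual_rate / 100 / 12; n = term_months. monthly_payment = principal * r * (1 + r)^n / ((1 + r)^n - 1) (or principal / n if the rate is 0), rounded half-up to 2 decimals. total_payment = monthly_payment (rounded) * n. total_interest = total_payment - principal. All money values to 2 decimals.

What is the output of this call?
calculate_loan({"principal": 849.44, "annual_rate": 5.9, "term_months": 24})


r = 5.9 / 100 / 12 = 0.004916666667 (keep full precision)
(1 + r)^24 = 1.12491881
monthly_payment = 849.44 * 0.004916666667 * 1.12491881 / (1.12491881 - 1) = 37.609435 -> 37.61
total_payment = 37.61 * 24 = 902.64
total_interest = 902.64 - 849.44 = 53.20
Output:
{"monthly_payment": 37.61, "total_payment": 902.64, "total_interest": 53.2}


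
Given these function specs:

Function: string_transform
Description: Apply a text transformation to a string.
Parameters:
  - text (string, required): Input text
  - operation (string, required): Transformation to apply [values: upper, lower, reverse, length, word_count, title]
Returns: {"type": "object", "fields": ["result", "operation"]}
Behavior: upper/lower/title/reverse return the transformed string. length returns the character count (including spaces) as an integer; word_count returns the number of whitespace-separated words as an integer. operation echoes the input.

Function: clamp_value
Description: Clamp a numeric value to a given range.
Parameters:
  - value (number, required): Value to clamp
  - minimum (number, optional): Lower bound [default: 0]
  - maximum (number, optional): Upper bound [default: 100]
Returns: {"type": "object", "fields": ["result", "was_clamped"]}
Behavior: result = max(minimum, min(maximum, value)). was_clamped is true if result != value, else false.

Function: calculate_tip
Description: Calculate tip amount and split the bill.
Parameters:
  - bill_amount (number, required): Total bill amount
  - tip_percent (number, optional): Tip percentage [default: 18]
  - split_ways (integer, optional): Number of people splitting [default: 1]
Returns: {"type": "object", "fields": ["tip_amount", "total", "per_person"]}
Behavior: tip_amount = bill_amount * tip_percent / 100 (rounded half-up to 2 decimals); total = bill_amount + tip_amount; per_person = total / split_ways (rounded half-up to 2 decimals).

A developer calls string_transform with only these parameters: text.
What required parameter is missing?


Required parameters: text, operation
Provided: text
Missing: operation
operation


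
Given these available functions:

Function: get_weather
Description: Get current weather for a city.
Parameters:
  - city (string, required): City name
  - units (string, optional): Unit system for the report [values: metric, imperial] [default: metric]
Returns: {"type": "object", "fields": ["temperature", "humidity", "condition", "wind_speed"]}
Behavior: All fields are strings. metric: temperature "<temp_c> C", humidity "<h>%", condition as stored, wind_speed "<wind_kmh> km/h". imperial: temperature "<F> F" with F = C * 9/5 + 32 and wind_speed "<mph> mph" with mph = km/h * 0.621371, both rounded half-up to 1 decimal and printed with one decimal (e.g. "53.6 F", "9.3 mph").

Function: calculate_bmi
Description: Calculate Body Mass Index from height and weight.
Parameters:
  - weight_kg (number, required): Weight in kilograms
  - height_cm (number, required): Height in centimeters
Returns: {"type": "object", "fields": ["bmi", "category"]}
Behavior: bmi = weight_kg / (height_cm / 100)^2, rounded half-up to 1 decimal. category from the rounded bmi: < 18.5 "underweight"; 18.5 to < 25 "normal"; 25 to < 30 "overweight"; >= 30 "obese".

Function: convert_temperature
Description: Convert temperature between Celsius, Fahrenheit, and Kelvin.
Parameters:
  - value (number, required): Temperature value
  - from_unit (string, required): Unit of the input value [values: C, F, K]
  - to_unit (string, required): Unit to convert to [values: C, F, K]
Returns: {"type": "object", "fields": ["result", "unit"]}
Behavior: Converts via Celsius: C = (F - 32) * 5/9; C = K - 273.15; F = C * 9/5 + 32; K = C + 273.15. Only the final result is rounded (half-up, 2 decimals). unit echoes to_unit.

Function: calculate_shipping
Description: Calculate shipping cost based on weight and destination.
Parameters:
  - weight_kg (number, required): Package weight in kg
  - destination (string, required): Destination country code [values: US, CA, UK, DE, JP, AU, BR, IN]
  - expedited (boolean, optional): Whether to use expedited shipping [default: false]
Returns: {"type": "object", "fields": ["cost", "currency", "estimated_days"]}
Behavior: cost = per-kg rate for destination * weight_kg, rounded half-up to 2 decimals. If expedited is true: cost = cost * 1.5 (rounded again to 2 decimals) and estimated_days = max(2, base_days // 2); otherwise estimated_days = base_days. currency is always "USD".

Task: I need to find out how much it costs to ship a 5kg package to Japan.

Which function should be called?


The task needs a function whose description is: Calculate shipping cost based on weight and destination.
calculate_shipping


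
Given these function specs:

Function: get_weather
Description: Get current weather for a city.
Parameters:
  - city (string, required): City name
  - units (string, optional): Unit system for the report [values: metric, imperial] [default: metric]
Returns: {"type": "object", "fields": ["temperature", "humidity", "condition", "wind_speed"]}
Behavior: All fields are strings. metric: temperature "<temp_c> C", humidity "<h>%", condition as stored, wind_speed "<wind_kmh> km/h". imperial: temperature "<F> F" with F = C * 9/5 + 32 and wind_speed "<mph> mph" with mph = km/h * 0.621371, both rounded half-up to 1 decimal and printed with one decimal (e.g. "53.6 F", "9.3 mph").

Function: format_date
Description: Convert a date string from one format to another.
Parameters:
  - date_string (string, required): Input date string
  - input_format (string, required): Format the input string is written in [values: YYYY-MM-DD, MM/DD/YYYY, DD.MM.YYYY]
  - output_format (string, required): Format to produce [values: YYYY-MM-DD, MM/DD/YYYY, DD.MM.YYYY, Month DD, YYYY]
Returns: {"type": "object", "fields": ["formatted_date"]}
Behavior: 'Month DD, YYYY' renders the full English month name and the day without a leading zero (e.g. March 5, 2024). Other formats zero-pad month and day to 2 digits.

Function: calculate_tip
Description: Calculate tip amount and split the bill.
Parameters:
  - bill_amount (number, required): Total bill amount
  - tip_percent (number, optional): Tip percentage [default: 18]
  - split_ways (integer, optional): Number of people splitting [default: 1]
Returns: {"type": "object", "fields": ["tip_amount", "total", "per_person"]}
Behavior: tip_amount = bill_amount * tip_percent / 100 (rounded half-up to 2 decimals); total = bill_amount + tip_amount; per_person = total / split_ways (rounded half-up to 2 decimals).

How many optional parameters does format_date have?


Parameters of format_date: date_string (required), input_format (required), output_format (required)
Optional count:
0


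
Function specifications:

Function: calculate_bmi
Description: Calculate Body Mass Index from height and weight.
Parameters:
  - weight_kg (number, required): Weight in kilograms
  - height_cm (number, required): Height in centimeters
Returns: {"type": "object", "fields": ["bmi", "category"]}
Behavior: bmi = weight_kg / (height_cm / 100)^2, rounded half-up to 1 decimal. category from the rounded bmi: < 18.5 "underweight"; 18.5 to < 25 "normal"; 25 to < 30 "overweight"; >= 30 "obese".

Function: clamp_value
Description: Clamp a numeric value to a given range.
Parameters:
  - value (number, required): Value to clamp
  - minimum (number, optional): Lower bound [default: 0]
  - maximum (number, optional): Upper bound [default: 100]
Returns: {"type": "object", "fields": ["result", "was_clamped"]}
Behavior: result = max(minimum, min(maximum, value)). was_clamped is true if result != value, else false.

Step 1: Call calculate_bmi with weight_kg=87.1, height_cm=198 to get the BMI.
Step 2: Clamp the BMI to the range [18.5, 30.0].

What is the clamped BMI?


Step 1: calculate_bmi(weight_kg=87.1, height_cm=198)
  height_m = 198 / 100 = 1.98
  bmi = 87.1 / 1.98^2 = 87.1 / 3.9204 = 22.217121 -> 22.2
  18.5 <= 22.2 < 25 -> normal
  -> bmi = 22.2
Step 2: clamp_value(value=22.2, minimum=18.5, maximum=30.0)
  result = max(18.5, min(30.0, 22.2)) = max(18.5, 22.2) = 22.2
  was_clamped = (22.2 != 22.2) = false
  -> result = 22.2
22.2


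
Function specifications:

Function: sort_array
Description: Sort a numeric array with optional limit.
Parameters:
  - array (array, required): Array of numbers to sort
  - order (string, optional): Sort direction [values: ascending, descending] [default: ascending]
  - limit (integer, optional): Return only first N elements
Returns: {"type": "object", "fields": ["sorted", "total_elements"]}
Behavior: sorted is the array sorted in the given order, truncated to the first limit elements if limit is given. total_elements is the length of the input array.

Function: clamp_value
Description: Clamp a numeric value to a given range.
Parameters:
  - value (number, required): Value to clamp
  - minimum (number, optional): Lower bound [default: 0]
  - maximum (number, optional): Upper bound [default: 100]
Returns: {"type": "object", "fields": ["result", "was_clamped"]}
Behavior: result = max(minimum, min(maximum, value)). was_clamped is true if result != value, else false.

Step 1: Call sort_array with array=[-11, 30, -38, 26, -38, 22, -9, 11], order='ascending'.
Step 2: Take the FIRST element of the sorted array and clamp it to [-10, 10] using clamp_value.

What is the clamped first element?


Step 1: sort_array(order=ascending)
  sorted: [-38, -38, -11, -9, 11, 22, 26, 30]
  -> first element = -38
Step 2: clamp_value(value=-38, minimum=-10, maximum=10)
  result = max(-10, min(10, -38)) = max(-10, -38) = -10
  was_clamped = (-10 != -38) = true
  -> result = -10
-10


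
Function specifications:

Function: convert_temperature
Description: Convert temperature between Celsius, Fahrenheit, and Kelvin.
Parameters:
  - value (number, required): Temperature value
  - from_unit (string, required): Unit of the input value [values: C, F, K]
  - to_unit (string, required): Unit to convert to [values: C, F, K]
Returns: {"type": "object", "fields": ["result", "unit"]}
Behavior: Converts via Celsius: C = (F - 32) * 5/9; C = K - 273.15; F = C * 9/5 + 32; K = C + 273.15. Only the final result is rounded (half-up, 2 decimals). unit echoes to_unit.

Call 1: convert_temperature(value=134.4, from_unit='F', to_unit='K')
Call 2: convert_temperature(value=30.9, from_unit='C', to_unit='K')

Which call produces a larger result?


Call 1:
  To C: (134.4 - 32) * 5/9 = 56.888889
  To K: 56.888889 + 273.15 = 330.038889
  Round to 2 decimals: 330.04
  -> 330.04 K
Call 2:
  Input already in C: 30.9
  To K: 30.9 + 273.15 = 304.05
  Round to 2 decimals: 304.05
  -> 304.05 K
Call 1 (330.04 K)


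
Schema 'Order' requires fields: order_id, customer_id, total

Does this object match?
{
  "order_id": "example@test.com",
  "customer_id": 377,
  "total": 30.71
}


Checking required fields... All present.
Valid - all required fields present


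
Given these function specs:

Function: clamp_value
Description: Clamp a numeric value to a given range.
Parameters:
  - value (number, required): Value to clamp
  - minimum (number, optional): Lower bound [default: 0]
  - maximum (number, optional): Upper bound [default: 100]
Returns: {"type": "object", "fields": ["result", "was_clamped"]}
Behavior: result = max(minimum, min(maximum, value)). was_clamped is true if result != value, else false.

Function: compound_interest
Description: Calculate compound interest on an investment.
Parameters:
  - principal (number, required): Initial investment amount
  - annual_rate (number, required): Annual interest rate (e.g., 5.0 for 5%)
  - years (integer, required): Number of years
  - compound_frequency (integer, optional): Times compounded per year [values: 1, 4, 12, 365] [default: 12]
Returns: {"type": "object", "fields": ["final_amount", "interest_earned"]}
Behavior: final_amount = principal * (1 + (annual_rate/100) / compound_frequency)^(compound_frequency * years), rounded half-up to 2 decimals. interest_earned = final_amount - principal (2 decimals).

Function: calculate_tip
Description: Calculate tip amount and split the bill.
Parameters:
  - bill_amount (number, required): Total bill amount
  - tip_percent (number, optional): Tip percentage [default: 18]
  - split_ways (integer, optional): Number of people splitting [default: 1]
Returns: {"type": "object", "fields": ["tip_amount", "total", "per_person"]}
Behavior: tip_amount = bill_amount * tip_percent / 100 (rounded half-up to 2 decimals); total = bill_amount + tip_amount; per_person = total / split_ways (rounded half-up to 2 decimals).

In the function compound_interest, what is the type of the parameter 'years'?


The compound_interest spec declares:
  - years (integer, required): Number of years
Type:
integer


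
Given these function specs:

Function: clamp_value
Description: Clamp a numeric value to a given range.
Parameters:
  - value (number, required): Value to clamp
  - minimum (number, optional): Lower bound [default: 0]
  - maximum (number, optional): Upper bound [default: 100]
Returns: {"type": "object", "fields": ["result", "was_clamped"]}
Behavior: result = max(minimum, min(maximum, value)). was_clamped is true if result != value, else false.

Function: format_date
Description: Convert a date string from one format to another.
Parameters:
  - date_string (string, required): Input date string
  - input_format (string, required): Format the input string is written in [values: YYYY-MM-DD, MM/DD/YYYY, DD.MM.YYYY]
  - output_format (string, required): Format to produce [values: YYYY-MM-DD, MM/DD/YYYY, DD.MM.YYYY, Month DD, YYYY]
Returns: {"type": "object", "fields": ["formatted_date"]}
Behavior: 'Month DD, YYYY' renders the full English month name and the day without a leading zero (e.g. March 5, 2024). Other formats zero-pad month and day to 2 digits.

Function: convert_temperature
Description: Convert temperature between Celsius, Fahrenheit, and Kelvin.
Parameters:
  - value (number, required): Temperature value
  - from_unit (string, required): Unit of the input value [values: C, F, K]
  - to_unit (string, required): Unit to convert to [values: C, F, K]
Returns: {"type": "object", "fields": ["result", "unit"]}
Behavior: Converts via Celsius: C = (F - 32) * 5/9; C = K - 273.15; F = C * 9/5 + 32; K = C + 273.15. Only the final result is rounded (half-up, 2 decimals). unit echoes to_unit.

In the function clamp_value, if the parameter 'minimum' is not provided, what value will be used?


The clamp_value spec declares:
  - minimum (number, optional): Lower bound [default: 0]
Default:
0


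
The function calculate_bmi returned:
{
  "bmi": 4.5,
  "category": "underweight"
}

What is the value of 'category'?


underweight


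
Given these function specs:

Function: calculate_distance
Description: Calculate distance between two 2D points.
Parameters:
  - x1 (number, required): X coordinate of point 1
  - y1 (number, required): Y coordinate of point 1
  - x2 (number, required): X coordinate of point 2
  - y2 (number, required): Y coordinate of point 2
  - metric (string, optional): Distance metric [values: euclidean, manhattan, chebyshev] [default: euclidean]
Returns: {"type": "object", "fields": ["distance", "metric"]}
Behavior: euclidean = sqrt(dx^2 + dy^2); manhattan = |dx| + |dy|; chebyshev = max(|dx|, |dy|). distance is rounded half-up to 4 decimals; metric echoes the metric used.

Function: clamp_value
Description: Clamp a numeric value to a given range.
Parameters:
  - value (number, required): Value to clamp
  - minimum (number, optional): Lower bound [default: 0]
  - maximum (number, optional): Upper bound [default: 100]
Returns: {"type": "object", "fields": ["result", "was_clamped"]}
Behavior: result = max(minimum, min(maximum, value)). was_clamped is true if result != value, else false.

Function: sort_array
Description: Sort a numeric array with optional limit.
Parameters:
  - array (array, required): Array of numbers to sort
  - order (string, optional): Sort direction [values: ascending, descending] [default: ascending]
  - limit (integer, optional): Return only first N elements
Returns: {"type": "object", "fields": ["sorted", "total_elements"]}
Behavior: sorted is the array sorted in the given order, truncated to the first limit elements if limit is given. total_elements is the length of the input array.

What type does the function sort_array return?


The sort_array spec declares Returns: {"type": "object", "fields": ["sorted", "total_elements"]}
Type:
object


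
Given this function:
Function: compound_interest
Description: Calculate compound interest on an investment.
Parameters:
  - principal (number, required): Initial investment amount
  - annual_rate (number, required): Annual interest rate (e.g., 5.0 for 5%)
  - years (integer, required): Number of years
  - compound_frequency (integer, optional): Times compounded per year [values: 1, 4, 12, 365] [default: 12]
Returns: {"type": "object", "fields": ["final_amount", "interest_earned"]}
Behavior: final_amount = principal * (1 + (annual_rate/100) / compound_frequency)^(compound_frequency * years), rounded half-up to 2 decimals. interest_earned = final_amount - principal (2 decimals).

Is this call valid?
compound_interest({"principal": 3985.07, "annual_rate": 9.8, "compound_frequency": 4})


Checking required parameters...
Missing required parameter: years
Invalid - missing required parameter 'years'


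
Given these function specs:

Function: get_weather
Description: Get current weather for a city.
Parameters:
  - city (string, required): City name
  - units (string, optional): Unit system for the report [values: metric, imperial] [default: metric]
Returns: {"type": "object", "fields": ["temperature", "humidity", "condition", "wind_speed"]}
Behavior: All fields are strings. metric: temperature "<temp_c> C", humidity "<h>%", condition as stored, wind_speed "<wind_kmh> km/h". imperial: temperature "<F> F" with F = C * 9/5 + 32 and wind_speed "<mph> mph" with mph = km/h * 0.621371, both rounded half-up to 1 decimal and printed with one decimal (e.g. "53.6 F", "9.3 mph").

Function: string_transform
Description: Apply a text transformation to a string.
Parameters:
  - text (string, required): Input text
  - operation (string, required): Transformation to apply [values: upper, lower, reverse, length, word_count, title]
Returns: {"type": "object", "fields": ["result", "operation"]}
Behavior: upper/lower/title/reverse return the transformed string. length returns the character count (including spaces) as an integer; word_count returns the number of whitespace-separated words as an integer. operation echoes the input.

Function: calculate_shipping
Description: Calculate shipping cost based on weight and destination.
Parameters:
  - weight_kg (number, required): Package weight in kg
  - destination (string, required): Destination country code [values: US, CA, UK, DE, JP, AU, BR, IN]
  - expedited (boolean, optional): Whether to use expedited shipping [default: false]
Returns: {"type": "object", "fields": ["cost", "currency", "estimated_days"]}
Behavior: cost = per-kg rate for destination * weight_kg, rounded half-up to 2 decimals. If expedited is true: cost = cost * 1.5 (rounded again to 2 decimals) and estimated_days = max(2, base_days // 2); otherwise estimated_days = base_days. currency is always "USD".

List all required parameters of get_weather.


Parameters of get_weather and their required/optional flag:
  city: required
  units: optional
city
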